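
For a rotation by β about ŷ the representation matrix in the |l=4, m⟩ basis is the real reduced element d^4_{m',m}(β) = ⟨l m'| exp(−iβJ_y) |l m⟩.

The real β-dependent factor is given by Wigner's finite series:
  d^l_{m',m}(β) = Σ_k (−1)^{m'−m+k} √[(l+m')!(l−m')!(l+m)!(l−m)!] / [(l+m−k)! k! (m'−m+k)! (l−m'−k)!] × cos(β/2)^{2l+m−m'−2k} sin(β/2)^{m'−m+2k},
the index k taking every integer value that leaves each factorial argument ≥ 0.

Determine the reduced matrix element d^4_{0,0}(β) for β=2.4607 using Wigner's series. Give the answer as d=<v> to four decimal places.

d^4_{0,0}(β=2.4607) via Wigner's sum:
Half-angle: c=0.333908, s=0.942606. N=√(24·24·24·24)=576.000000
Admissible k: 0..4 (factorial args all ≥0)
  k=0: (−1)^0·576.0000/(576)·0.3339^8·0.9426^0 = +0.000155
  k=1: (−1)^1·576.0000/(36)·0.3339^6·0.9426^2 = -0.019703
  k=2: (−1)^2·576.0000/(16)·0.3339^4·0.9426^4 = +0.353288
  k=3: (−1)^3·576.0000/(36)·0.3339^2·0.9426^6 = -1.251278
  k=4: (−1)^4·576.0000/(576)·0.3339^0·0.9426^8 = +0.623219
d^4_{0,0}(2.4607) = +0.000155 -0.019703 +0.353288 -1.251278 +0.623219 = -0.294319

d=-0.2943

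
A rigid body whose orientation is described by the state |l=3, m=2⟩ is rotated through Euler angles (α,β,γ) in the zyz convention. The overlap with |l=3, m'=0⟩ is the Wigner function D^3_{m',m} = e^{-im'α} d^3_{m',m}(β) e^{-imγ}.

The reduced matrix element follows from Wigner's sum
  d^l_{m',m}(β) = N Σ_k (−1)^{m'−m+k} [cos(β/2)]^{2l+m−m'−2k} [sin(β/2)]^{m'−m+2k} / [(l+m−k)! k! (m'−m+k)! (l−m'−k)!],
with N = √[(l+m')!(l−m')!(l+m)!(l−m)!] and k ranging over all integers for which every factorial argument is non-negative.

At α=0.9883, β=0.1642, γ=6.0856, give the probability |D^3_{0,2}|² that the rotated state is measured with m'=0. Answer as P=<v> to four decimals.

Split into d^3_{0,2}(β=0.1642) × two z-phases.
Half-angle: c=0.996632, s=0.082008. N=√(6·6·120·1)=65.726707
k∈{2,3} keeps every argument non-negative
  k=2: (−1)^0·65.7267/(12)·0.9966^4·0.0820^2 = +0.036342
  k=3: (−1)^1·65.7267/(12)·0.9966^2·0.0820^4 = -0.000246
d^3_{0,2}(0.1642) = +0.036342 -0.000246 = +0.036096
|D^3_{0,2}|² = |d^3_{0,2}(β)|² = (+0.036096)² = 0.001303 (the z-rotation phases have unit modulus)

P=0.0013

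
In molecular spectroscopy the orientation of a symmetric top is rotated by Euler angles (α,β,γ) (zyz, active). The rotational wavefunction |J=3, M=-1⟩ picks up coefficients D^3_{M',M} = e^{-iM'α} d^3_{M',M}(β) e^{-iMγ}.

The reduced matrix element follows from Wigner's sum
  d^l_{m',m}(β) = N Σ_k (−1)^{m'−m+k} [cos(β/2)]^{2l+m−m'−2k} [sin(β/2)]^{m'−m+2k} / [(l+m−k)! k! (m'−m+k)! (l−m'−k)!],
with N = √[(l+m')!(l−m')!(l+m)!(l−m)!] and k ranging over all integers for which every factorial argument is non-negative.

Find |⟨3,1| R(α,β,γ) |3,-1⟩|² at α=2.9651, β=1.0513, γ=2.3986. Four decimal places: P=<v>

Split into d^3_{1,-1}(β=1.0513) × two z-phases.
Half-angle: c=0.864998, s=0.501775. N=√(24·2·2·24)=48.000000
k∈{0,1,2} keeps every argument non-negative
  k=0: (−1)^2·48.0000/(8)·0.8650^4·0.5018^2 = +0.845727
  k=1: (−1)^3·48.0000/(6)·0.8650^2·0.5018^4 = -0.379453
  k=2: (−1)^4·48.0000/(48)·0.8650^0·0.5018^6 = +0.015961
d^3_{1,-1}(1.0513) = +0.845727 -0.379453 +0.015961 = +0.482235
|D^3_{1,-1}|² = |d^3_{1,-1}(β)|² = (+0.482235)² = 0.232551 (the z-rotation phases have unit modulus)

P=0.2326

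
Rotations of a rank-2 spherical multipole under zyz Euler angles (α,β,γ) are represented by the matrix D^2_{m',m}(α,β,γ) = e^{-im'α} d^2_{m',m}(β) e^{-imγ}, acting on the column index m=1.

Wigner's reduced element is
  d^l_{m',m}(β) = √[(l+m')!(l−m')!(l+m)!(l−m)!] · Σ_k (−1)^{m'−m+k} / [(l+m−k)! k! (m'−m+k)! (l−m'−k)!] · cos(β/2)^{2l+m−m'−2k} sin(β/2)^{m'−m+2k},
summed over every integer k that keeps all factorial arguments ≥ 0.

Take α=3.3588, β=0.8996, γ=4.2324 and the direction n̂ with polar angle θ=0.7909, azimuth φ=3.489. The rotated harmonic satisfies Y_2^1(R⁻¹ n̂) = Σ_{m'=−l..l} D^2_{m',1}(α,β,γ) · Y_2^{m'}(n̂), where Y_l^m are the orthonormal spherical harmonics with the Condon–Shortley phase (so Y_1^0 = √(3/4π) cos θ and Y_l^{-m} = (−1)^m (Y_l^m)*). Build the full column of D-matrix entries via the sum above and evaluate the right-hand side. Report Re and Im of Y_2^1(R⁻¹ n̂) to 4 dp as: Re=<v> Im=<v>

Need the full column D^2_{m',1} for m'=−2..2 at α=3.3588, β=0.8996, γ=4.2324.
cos(β/2)=0.900534, sin(β/2)=0.434785
d^2_{-2,1}: single k=3 term ⇒ +0.148032;  D = -0.117271+0.090338i
d^2_{-1,1}: k∈[2..3] ⇒ +0.459909 -0.035736 = +0.424173;  D = +0.272349-0.325190i
d^2_{0,1}: k∈[1..2] ⇒ +0.777770 -0.181301 = +0.596469;  D = -0.275431+0.529068i
d^2_{1,1}: k∈[0..1] ⇒ +0.657659 -0.459909 = +0.197750;  D = +0.051369-0.190962i
d^2_{2,1}: single k=0 term ⇒ -0.635046;  D = +0.028932-0.634387i
Y_2^{m'}(θ=0.7909,φ=3.489) and Σ D·Y over m':
  (-0.1173+0.0903i)·(+0.1500-0.1250i)  (+0.2723-0.3252i)·(-0.3632+0.1315i)  (-0.2754+0.5291i)·(+0.1525+0.0000i)  (+0.0514-0.1910i)·(+0.3632+0.1315i)  (+0.0289-0.6344i)·(+0.1500+0.1250i)
Y_2^1(R⁻¹ n̂) = +0.022972+0.108669i

Re=0.0230 Im=0.1087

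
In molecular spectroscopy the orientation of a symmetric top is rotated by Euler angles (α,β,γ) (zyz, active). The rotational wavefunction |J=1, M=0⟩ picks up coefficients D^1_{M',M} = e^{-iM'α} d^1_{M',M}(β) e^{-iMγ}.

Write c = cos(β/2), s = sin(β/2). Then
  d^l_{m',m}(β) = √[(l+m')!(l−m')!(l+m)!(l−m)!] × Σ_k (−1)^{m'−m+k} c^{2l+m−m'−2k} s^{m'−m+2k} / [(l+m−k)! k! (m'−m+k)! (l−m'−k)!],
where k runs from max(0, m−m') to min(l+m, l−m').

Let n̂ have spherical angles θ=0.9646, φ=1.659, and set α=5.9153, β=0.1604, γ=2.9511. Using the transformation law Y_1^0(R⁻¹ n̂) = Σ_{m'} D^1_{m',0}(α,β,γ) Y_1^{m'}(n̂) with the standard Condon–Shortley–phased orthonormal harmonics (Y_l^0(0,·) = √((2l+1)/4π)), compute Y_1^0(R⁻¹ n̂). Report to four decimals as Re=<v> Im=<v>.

Re=0.2466 Im=0.0000

Need the full column D^1_{m',0} for m'=−1..1 at α=5.9153, β=0.1604, γ=2.9511.
cos(β/2)=0.996786, sin(β/2)=0.080114
d^1_{-1,0}: single k=1 term ⇒ +0.112934;  D = +0.105378-0.040616i
d^1_{0,0}: k∈[0..1] ⇒ +0.993582 -0.006418 = +0.987163;  D = +0.987163+0.000000i
d^1_{1,0}: single k=0 term ⇒ -0.112934;  D = -0.105378-0.040616i
Y_1^{m'}(θ=0.9646,φ=1.659) and Σ D·Y over m':
  (+0.1054-0.0406i)·(-0.0250-0.2828i)  (+0.9872+0.0000i)·(+0.2784+0.0000i)  (-0.1054-0.0406i)·(+0.0250-0.2828i)
Y_1^0(R⁻¹ n̂) = +0.246560+0.000000i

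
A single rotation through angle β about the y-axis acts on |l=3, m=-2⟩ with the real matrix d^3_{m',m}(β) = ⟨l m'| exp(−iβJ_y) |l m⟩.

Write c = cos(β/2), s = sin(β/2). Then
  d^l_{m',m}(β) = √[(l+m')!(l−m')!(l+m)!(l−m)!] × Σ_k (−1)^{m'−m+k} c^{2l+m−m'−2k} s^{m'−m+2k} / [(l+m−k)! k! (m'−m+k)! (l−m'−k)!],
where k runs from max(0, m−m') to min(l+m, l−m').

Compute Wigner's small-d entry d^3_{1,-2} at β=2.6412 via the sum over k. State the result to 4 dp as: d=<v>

d^3_{1,-2}(β=2.6412) via Wigner's sum:
With c≡cos(β/2)=0.247594 and s≡sin(β/2)=0.968864, N=[24·2·1·120]^{1/2}=75.894664
k∈{0,1} keeps every argument non-negative
  k=0: (−1)^3·75.8947/(12)·0.2476^3·0.9689^3 = -0.087305
  k=1: (−1)^4·75.8947/(24)·0.2476^1·0.9689^5 = +0.668427
d^3_{1,-2}(2.6412) = -0.087305 +0.668427 = +0.581122

d=0.5811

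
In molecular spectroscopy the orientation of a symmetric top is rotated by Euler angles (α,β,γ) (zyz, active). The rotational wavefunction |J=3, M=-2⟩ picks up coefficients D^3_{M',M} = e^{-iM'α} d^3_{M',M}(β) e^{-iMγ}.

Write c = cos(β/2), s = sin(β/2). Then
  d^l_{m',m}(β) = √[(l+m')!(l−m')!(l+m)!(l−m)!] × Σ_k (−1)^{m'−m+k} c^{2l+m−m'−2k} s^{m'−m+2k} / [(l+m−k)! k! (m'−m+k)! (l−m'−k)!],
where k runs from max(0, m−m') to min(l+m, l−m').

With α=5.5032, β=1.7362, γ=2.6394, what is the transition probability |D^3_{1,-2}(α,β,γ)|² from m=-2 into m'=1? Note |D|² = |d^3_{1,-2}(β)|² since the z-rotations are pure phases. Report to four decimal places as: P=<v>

P=0.0528

First d^3_{1,-2}(β=1.7362), then the phase factors e^{-i(1)α} and e^{-i(-2)γ}:
Half-angle: c=0.646278, s=0.763102. N=√(24·2·1·120)=75.894664
Admissible k: 0..1 (factorial args all ≥0)
  k=0: (−1)^3·75.8947/(12)·0.6463^3·0.7631^3 = -0.758640
  k=1: (−1)^4·75.8947/(24)·0.6463^1·0.7631^5 = +0.528851
d^3_{1,-2}(1.7362) = -0.758640 +0.528851 = -0.229789
|D^3_{1,-2}|² = |d^3_{1,-2}(β)|² = (-0.229789)² = 0.052803 (the z-rotation phases have unit modulus)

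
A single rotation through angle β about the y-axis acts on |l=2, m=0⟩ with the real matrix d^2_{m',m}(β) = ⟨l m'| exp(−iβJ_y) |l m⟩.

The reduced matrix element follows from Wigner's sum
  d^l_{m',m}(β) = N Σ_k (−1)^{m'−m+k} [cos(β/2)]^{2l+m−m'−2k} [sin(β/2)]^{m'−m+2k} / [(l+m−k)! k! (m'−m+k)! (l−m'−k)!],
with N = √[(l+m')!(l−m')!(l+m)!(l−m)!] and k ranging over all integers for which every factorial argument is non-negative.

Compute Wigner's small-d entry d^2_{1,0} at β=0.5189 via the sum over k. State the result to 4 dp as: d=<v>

d^2_{1,0}(β=0.5189) via Wigner's sum:
Half-angle: c=0.966531, s=0.256549. N=√(6·1·2·2)=4.898979
Admissible k: 0..1 (factorial args all ≥0)
  k=0: (−1)^1·4.8990/(2)·0.9665^3·0.2565^1 = -0.567406
  k=1: (−1)^2·4.8990/(2)·0.9665^1·0.2565^3 = +0.039976
d^2_{1,0}(0.5189) = -0.567406 +0.039976 = -0.527429

d=-0.5274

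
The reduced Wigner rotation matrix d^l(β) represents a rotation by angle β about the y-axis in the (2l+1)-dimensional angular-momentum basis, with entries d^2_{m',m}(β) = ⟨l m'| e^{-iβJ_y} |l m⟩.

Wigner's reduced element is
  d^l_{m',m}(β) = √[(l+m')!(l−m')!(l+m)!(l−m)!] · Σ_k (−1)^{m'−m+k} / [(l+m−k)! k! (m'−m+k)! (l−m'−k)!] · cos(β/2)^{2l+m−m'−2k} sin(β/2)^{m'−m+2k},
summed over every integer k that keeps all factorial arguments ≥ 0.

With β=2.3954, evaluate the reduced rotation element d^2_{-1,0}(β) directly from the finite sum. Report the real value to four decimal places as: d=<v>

d^2_{-1,0}(β=2.3954) via Wigner's sum:
Half-angle: c=0.364500, s=0.931203. N=√(1·6·2·2)=4.898979
k: max(0,(0)−(-1))=1 … min(2+(0),2−(-1))=2
  k=1: (−1)^0·4.8990/(2)·0.3645^3·0.9312^1 = +0.110462
  k=2: (−1)^1·4.8990/(2)·0.3645^1·0.9312^3 = -0.720953
d^2_{-1,0}(2.3954) = +0.110462 -0.720953 = -0.610491

d=-0.6105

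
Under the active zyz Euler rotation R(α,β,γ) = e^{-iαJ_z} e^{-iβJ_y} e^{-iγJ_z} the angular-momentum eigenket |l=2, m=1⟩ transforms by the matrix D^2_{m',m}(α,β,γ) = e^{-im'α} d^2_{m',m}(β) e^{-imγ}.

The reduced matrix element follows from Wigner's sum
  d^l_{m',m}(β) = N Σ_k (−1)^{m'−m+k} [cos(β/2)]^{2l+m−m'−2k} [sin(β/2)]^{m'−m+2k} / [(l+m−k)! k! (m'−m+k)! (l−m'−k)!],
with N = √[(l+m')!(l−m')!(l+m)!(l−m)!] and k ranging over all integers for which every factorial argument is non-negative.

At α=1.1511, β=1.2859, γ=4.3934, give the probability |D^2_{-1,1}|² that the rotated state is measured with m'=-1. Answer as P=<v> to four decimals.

P=0.3153

First d^2_{-1,1}(β=1.2859), then the phase factors e^{-i(-1)α} and e^{-i(1)γ}:
c=cos(1.2859/2)=0.800331, s=sin(1.2859/2)=0.599559; N=√[1·6·6·1]=6.000000
Admissible k: 2..3 (factorial args all ≥0)
  k=2: (−1)^0·6.0000/(2)·0.8003^2·0.5996^2 = +0.690755
  k=3: (−1)^1·6.0000/(6)·0.8003^0·0.5996^4 = -0.129219
d^2_{-1,1}(1.2859) = +0.690755 -0.129219 = +0.561535
|D^2_{-1,1}|² = |d^2_{-1,1}(β)|² = (+0.561535)² = 0.315322 (the z-rotation phases have unit modulus)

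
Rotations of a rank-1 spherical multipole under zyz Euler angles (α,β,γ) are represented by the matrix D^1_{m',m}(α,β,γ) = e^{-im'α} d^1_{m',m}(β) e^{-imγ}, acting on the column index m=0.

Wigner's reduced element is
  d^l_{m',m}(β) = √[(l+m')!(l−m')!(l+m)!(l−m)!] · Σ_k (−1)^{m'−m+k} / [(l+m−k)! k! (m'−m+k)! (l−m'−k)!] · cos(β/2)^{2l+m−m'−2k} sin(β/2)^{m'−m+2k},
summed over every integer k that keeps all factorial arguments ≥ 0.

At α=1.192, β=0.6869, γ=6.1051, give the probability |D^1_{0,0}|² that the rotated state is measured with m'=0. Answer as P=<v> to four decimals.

First d^1_{0,0}(β=0.6869), then the phase factors e^{-i(0)α} and e^{-i(0)γ}:
Half-angle: c=0.941599, s=0.336738. N=√(1·1·1·1)=1.000000
k: max(0,(0)−(0))=0 … min(1+(0),1−(0))=1
  k=0: (−1)^0·1.0000/(1)·0.9416^2·0.3367^0 = +0.886608
  k=1: (−1)^1·1.0000/(1)·0.9416^0·0.3367^2 = -0.113392
d^1_{0,0}(0.6869) = +0.886608 -0.113392 = +0.773216
|D^1_{0,0}|² = |d^1_{0,0}(β)|² = (+0.773216)² = 0.597862 (the z-rotation phases have unit modulus)

P=0.5979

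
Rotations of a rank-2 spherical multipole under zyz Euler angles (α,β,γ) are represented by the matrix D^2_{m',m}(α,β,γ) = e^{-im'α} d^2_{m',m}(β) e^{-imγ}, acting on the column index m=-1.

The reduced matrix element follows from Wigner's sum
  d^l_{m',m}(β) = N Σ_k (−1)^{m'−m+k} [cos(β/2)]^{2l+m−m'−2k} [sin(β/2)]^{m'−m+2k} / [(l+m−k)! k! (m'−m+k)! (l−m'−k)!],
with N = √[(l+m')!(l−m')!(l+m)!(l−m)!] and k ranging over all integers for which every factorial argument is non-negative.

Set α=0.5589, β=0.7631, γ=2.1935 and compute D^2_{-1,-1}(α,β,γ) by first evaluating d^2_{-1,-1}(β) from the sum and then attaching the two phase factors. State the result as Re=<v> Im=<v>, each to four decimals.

First d^2_{-1,-1}(β=0.7631), then the phase factors e^{-i(-1)α} and e^{-i(-1)γ}:
c=cos(0.7631/2)=0.928089, s=sin(0.7631/2)=0.372359; N=√[1·6·1·6]=6.000000
k: max(0,(-1)−(-1))=0 … min(2+(-1),2−(-1))=1
  k=0: (−1)^0·6.0000/(6)·0.9281^4·0.3724^0 = +0.741921
  k=1: (−1)^1·6.0000/(2)·0.9281^2·0.3724^2 = -0.358282
d^2_{-1,-1}(0.7631) = +0.741921 -0.358282 = +0.383639
Phases: e^{-i·(-1)·0.5589}=+0.847839+0.530254i, e^{-i·(-1)·2.1935}=-0.583233+0.812305i ⇒ D=-0.354949+0.145569i

Re=-0.3549 Im=0.1456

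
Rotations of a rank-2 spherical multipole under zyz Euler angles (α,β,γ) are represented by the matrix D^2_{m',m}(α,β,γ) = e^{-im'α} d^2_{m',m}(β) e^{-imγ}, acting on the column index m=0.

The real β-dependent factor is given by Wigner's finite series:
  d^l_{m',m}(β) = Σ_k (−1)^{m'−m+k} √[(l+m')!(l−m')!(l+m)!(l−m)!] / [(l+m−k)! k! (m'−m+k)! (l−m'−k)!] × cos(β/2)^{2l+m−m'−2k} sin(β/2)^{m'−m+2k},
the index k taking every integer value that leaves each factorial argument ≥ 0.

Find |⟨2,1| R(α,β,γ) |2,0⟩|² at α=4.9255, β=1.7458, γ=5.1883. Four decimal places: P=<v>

P=0.0441

Split into d^2_{1,0}(β=1.7458) × two z-phases.
c=cos(1.7458/2)=0.642607, s=sin(1.7458/2)=0.766196; N=√[6·1·2·2]=4.898979
k∈{0,1} keeps every argument non-negative
  k=0: (−1)^1·4.8990/(2)·0.6426^3·0.7662^1 = -0.498026
  k=1: (−1)^2·4.8990/(2)·0.6426^1·0.7662^3 = +0.708012
d^2_{1,0}(1.7458) = -0.498026 +0.708012 = +0.209985
|D^2_{1,0}|² = |d^2_{1,0}(β)|² = (+0.209985)² = 0.044094 (the z-rotation phases have unit modulus)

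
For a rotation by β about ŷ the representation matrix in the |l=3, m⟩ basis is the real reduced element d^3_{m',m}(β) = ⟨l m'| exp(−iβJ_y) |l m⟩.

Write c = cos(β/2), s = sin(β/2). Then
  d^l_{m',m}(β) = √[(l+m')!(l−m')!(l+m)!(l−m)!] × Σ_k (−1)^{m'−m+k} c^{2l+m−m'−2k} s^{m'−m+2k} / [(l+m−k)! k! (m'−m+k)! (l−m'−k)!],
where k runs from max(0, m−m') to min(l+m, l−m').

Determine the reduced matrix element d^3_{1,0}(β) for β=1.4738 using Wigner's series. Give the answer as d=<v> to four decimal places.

d^3_{1,0}(β=1.4738) via Wigner's sum:
With c≡cos(β/2)=0.740555 and s≡sin(β/2)=0.671995, N=[24·2·6·6]^{1/2}=41.569219
The bounds max(0,m−m')=0 and min(l+m,l−m')=2 give 3 terms
  k=0: (−1)^1·41.5692/(12)·0.7406^5·0.6720^1 = -0.518495
  k=1: (−1)^2·41.5692/(4)·0.7406^3·0.6720^3 = +1.280806
  k=2: (−1)^3·41.5692/(12)·0.7406^1·0.6720^5 = -0.351544
d^3_{1,0}(1.4738) = -0.518495 +1.280806 -0.351544 = +0.410767

d=0.4108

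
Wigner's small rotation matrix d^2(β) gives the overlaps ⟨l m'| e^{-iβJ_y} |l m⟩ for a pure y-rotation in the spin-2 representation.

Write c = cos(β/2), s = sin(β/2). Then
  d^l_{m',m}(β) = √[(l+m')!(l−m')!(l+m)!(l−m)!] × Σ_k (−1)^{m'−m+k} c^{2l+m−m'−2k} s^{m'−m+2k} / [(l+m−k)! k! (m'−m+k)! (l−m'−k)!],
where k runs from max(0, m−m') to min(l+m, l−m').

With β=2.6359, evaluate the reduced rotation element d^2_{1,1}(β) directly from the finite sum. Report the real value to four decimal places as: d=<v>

d=-0.1721

d^2_{1,1}(β=2.6359) via Wigner's sum:
Half-angle: c=0.250161, s=0.968204. N=√(6·1·6·1)=6.000000
Admissible k: 0..1 (factorial args all ≥0)
  k=0: (−1)^0·6.0000/(6)·0.2502^4·0.9682^0 = +0.003916
  k=1: (−1)^1·6.0000/(2)·0.2502^2·0.9682^2 = -0.175992
d^2_{1,1}(2.6359) = +0.003916 -0.175992 = -0.172076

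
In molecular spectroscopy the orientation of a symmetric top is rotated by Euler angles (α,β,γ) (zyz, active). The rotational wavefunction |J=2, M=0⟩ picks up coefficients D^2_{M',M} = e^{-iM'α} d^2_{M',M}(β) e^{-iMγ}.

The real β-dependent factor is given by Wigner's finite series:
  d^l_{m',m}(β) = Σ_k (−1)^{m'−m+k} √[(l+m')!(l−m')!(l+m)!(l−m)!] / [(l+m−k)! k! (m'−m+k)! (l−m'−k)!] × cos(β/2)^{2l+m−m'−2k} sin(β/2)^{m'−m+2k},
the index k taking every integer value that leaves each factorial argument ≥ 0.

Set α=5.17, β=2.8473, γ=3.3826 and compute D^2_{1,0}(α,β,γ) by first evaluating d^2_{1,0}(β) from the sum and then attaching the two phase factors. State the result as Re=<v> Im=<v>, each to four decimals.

D^2_{1,0}(5.17,2.8473,3.3826) = e^{-i·1·5.17}·d^2_{1,0}(2.8473)·e^{-i·0·3.3826}. Compute d first:
c=cos(2.8473/2)=0.146616, s=sin(2.8473/2)=0.989193; N=√[6·1·2·2]=4.898979
The bounds max(0,m−m')=0 and min(l+m,l−m')=1 give 2 terms
  k=0: (−1)^1·4.8990/(2)·0.1466^3·0.9892^1 = -0.007637
  k=1: (−1)^2·4.8990/(2)·0.1466^1·0.9892^3 = +0.347617
d^2_{1,0}(2.8473) = -0.007637 +0.347617 = +0.339980
D = (+0.441806+0.897111i)·(+0.339980)·(+1.000000+0.000000i) = +0.150205+0.305000i

Re=0.1502 Im=0.3050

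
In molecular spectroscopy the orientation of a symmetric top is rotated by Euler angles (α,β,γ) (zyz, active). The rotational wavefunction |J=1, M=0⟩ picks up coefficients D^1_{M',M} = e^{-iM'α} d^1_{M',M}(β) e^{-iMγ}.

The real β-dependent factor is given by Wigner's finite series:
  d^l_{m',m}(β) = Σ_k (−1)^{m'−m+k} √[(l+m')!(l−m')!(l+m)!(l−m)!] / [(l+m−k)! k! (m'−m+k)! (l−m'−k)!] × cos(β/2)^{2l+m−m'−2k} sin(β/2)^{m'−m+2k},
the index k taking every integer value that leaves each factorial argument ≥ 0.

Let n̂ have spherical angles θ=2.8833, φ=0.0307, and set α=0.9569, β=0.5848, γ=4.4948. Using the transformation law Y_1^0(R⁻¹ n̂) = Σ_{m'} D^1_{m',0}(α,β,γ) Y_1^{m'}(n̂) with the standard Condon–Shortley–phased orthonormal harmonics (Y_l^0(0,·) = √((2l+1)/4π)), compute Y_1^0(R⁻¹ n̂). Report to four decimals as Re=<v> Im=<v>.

Need the full column D^1_{m',0} for m'=−1..1 at α=0.9569, β=0.5848, γ=4.4948.
cos(β/2)=0.957555, sin(β/2)=0.288251
d^1_{-1,0}: single k=1 term ⇒ +0.390346;  D = +0.224861+0.319073i
d^1_{0,0}: k∈[0..1] ⇒ +0.916911 -0.083089 = +0.833823;  D = +0.833823+0.000000i
d^1_{1,0}: single k=0 term ⇒ -0.390346;  D = -0.224861+0.319073i
Y_1^{m'}(θ=2.8833,φ=0.0307) and Σ D·Y over m':
  (+0.2249+0.3191i)·(+0.0882-0.0027i)  (+0.8338+0.0000i)·(-0.4724+0.0000i)  (-0.2249+0.3191i)·(-0.0882-0.0027i)
Y_1^0(R⁻¹ n̂) = -0.352495+0.000000i

Re=-0.3525 Im=0.0000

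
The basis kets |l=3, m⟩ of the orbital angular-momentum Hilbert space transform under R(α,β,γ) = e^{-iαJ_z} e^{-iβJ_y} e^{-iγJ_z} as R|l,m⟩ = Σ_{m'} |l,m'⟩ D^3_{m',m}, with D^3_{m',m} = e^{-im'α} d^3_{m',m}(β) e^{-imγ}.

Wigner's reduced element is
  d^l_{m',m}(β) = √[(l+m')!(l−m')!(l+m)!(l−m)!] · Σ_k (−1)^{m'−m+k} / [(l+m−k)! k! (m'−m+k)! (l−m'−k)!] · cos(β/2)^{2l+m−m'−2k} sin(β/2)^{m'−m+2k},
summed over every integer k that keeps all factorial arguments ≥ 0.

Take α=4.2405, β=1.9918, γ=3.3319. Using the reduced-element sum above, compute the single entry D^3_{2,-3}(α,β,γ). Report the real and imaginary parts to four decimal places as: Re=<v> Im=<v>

D^3_{2,-3}(4.2405,1.9918,3.3319) = e^{-i·2·4.2405}·d^3_{2,-3}(1.9918)·e^{-i·-3·3.3319}. Compute d first:
With c≡cos(β/2)=0.543748 and s≡sin(β/2)=0.839249, N=[120·1·1·720]^{1/2}=293.938769
k∈{0} keeps every argument non-negative
  k=0: (−1)^5·293.9388/(120)·0.5437^1·0.8392^5 = -0.554532
d^3_{2,-3}(1.9918) = -0.554532
Attach z-rotation phases: D = e^{-i(2)(4.2405)}·(-0.554532)·e^{-i(-3)(3.3319)} = -0.031091-0.553660i

Re=-0.0311 Im=-0.5537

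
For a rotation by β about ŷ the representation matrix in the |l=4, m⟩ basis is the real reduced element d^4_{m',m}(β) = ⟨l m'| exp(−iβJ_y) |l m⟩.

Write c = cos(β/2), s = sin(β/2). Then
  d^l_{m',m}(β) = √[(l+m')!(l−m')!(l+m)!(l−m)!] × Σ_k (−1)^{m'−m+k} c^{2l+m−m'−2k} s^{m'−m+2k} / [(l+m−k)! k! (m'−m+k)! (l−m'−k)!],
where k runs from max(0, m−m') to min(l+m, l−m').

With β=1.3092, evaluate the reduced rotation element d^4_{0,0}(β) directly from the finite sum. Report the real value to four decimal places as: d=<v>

d=0.1438

d^4_{0,0}(β=1.3092) via Wigner's sum:
Half-angle: c=0.793292, s=0.608842. N=√(24·24·24·24)=576.000000
k∈{0,1,2,3,4} keeps every argument non-negative
  k=0: (−1)^0·576.0000/(576)·0.7933^8·0.6088^0 = +0.156842
  k=1: (−1)^1·576.0000/(36)·0.7933^6·0.6088^2 = -1.478176
  k=2: (−1)^2·576.0000/(16)·0.7933^4·0.6088^4 = +1.959080
  k=3: (−1)^3·576.0000/(36)·0.7933^2·0.6088^6 = -0.512877
  k=4: (−1)^4·576.0000/(576)·0.7933^0·0.6088^8 = +0.018882
d^4_{0,0}(1.3092) = +0.156842 -1.478176 +1.959080 -0.512877 +0.018882 = +0.143751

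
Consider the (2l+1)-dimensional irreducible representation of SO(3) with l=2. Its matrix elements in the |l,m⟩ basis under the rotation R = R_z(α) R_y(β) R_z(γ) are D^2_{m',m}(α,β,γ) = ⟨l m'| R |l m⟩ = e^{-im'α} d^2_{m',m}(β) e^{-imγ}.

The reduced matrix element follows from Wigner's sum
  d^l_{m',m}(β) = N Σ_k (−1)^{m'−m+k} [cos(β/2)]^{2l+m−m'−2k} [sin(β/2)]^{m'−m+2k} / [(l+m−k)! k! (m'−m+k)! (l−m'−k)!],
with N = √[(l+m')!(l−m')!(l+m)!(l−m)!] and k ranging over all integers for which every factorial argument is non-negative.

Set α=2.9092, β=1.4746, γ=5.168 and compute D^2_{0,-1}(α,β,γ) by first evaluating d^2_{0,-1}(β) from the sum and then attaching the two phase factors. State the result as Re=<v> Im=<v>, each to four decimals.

D^2_{0,-1}(2.9092,1.4746,5.168) = e^{-i·0·2.9092}·d^2_{0,-1}(1.4746)·e^{-i·-1·5.168}. Compute d first:
Half-angle: c=0.740286, s=0.672292. N=√(2·2·1·6)=4.898979
Admissible k: 0..1 (factorial args all ≥0)
  k=0: (−1)^1·4.8990/(2)·0.7403^3·0.6723^1 = -0.668086
  k=1: (−1)^2·4.8990/(2)·0.7403^1·0.6723^3 = +0.550996
d^2_{0,-1}(1.4746) = -0.668086 +0.550996 = -0.117090
Attach z-rotation phases: D = e^{-i(0)(2.9092)}·(-0.117090)·e^{-i(-1)(5.168)} = -0.051521+0.105146i

Re=-0.0515 Im=0.1051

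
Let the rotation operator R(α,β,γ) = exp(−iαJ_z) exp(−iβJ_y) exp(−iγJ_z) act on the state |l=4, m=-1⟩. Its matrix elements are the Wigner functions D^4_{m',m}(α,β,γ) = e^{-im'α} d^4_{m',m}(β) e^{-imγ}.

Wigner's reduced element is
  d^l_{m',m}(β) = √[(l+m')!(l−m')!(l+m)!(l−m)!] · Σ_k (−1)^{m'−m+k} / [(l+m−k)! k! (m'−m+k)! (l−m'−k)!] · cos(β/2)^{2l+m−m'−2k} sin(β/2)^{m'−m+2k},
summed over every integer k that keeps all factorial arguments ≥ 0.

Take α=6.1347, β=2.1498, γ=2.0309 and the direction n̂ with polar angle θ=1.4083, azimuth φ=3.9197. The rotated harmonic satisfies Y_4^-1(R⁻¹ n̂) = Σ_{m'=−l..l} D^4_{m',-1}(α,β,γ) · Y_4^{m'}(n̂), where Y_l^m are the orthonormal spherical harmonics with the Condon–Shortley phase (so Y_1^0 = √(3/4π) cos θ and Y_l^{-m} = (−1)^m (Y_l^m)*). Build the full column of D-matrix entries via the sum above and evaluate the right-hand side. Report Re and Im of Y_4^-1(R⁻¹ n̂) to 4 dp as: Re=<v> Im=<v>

Need the full column D^4_{m',-1} for m'=−4..4 at α=6.1347, β=2.1498, γ=2.0309.
cos(β/2)=0.475820, sin(β/2)=0.879543
d^4_{-4,-1}: single k=3 term ⇒ +0.124188;  D = +0.016571+0.123077i
d^4_{-3,-1}: k∈[2..3] ⇒ +0.071259 -0.405806 = -0.334546;  D = +0.004900-0.334510i
d^4_{-2,-1}: k∈[1..3] ⇒ +0.020606 -0.352039 +0.801914 = +0.470481;  D = -0.076411+0.464234i
d^4_{-1,-1}: k∈[0..3] ⇒ +0.002628 -0.134667 +0.920280 -1.048158 = -0.259918;  D = +0.079691-0.247400i
d^4_{0,-1}: k∈[0..3] ⇒ -0.021721 +0.445298 -1.521525 +0.866475 = -0.231473;  D = +0.102783-0.207401i
d^4_{1,-1}: k∈[0..3] ⇒ +0.089778 -0.920280 +1.572238 -0.358142 = +0.383594;  D = -0.219304+0.314722i
d^4_{2,-1}: k∈[0..2] ⇒ -0.234693 +1.202871 -0.822010 = +0.146168;  D = -0.100388+0.106242i
d^4_{3,-1}: k∈[0..1] ⇒ +0.405806 -0.831950 = -0.426144;  D = +0.335278-0.263036i
d^4_{4,-1}: single k=0 term ⇒ -0.424333;  D = +0.368927-0.209645i
Y_4^{m'}(θ=1.4083,φ=3.9197) and Σ D·Y over m':
  (+0.0166+0.1231i)·(-0.4195-0.0122i)  (+0.0049-0.3345i)·(+0.1346+0.1406i)  (-0.0764+0.4642i)·(-0.0039+0.2661i)  (+0.0797-0.2474i)·(+0.1515-0.1493i)  (+0.1028-0.2074i)·(+0.2368+0.0000i)  (-0.2193+0.3147i)·(-0.1515-0.1493i)  (-0.1004+0.1062i)·(-0.0039-0.2661i)  (+0.3353-0.2630i)·(-0.1346+0.1406i)  (+0.3689-0.2096i)·(-0.4195+0.0122i)
Y_4^-1(R⁻¹ n̂) = -0.132953-0.030450i

Re=-0.1330 Im=-0.0305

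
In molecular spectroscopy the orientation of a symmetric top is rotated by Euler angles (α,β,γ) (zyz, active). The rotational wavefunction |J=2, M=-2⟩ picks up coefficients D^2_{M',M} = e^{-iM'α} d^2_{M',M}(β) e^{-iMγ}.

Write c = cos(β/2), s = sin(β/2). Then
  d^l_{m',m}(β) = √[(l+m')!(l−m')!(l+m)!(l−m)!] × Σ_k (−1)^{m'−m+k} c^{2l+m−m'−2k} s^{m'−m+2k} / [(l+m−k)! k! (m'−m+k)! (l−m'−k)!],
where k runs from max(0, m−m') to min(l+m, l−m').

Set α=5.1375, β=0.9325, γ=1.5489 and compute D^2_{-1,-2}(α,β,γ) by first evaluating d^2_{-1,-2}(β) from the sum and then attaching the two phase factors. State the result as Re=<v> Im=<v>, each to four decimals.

Split into d^2_{-1,-2}(β=0.9325) × two z-phases.
c=cos(0.9325/2)=0.893260, s=sin(0.9325/2)=0.449540; N=√[1·6·1·24]=12.000000
k∈{0} keeps every argument non-negative
  k=0: (−1)^1·12.0000/(6)·0.8933^3·0.4495^1 = -0.640814
d^2_{-1,-2}(0.9325) = -0.640814
Phases: e^{-i·(-1)·5.1375}=+0.412422-0.910993i, e^{-i·(-2)·1.5489}=-0.999041+0.043779i ⇒ D=+0.238476-0.594788i

Re=0.2385 Im=-0.5948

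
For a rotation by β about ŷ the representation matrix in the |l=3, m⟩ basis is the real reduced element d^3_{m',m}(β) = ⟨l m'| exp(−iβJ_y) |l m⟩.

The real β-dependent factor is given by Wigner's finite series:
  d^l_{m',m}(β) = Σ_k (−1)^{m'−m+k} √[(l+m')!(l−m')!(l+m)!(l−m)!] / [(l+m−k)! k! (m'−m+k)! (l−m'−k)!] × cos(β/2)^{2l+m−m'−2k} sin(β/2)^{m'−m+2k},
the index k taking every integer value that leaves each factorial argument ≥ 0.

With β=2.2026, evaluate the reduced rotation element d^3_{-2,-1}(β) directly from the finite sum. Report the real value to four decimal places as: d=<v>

d^3_{-2,-1}(β=2.2026) via Wigner's sum:
With c≡cos(β/2)=0.452437 and s≡sin(β/2)=0.891796, N=[1·120·2·24]^{1/2}=75.894664
Admissible k: 1..2 (factorial args all ≥0)
  k=1: (−1)^0·75.8947/(24)·0.4524^5·0.8918^1 = +0.053463
  k=2: (−1)^1·75.8947/(12)·0.4524^3·0.8918^3 = -0.415434
d^3_{-2,-1}(2.2026) = +0.053463 -0.415434 = -0.361970

d=-0.3620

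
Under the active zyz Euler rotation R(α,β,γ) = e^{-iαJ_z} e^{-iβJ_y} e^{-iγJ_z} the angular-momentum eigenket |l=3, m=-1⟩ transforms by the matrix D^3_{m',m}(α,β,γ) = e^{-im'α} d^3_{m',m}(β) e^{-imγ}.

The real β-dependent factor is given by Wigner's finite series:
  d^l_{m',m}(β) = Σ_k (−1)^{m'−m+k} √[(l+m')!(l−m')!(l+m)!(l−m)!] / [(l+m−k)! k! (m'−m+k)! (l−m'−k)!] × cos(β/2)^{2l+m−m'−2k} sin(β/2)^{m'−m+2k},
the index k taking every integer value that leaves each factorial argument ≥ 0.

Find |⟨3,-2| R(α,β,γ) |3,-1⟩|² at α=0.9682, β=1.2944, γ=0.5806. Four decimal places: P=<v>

P=0.0077

D^3_{-2,-1}(0.9682,1.2944,0.5806) = e^{-i·-2·0.9682}·d^3_{-2,-1}(1.2944)·e^{-i·-1·0.5806}. Compute d first:
c=cos(1.2944/2)=0.797775, s=sin(1.2944/2)=0.602955; N=√[1·120·2·24]=75.894664
Admissible k: 1..2 (factorial args all ≥0)
  k=1: (−1)^0·75.8947/(24)·0.7978^5·0.6030^1 = +0.616152
  k=2: (−1)^1·75.8947/(12)·0.7978^3·0.6030^3 = -0.703925
d^3_{-2,-1}(1.2944) = +0.616152 -0.703925 = -0.087773
|D^3_{-2,-1}|² = |d^3_{-2,-1}(β)|² = (-0.087773)² = 0.007704 (the z-rotation phases have unit modulus)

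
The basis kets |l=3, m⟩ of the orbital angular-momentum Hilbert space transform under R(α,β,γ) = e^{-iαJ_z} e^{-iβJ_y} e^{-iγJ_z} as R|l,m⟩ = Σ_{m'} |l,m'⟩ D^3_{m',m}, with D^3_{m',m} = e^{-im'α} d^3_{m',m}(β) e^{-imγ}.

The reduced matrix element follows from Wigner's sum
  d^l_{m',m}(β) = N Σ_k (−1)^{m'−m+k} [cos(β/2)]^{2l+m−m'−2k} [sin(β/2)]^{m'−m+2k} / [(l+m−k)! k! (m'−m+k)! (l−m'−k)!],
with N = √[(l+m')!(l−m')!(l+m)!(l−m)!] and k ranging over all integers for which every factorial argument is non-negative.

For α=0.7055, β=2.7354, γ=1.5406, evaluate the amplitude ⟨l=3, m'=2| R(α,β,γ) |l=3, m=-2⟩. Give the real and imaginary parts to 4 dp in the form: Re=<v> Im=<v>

First d^3_{2,-2}(β=2.7354), then the phase factors e^{-i(2)α} and e^{-i(-2)γ}:
With c≡cos(β/2)=0.201703 and s≡sin(β/2)=0.979447, N=[120·1·1·120]^{1/2}=120.000000
k: max(0,(-2)−(2))=0 … min(3+(-2),3−(2))=1
  k=0: (−1)^4·120.0000/(24)·0.2017^2·0.9794^4 = +0.187205
  k=1: (−1)^5·120.0000/(120)·0.2017^0·0.9794^6 = -0.882846
d^3_{2,-2}(2.7354) = +0.187205 -0.882846 = -0.695641
Attach z-rotation phases: D = e^{-i(2)(0.7055)}·(-0.695641)·e^{-i(-2)(1.5406)} = +0.069035-0.692207i

Re=0.0690 Im=-0.6922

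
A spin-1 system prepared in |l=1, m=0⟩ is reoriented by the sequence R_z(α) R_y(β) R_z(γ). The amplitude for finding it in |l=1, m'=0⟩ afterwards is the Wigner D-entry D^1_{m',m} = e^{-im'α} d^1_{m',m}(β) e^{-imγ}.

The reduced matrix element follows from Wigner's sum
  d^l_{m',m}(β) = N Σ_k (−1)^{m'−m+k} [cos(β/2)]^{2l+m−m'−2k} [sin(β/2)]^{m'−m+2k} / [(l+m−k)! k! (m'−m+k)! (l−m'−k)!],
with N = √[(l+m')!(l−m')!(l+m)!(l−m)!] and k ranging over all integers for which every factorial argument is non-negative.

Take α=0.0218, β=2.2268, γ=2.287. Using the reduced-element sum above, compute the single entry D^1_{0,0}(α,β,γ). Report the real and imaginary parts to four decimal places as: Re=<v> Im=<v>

Re=-0.6100 Im=0.0000

D^1_{0,0}(0.0218,2.2268,2.287) = e^{-i·0·0.0218}·d^1_{0,0}(2.2268)·e^{-i·0·2.287}. Compute d first:
Half-angle: c=0.441614, s=0.897205. N=√(1·1·1·1)=1.000000
Admissible k: 0..1 (factorial args all ≥0)
  k=0: (−1)^0·1.0000/(1)·0.4416^2·0.8972^0 = +0.195023
  k=1: (−1)^1·1.0000/(1)·0.4416^0·0.8972^2 = -0.804977
d^1_{0,0}(2.2268) = +0.195023 -0.804977 = -0.609955
Phases: e^{-i·(0)·0.0218}=+1.000000+0.000000i, e^{-i·(0)·2.287}=+1.000000+0.000000i ⇒ D=-0.609955+0.000000i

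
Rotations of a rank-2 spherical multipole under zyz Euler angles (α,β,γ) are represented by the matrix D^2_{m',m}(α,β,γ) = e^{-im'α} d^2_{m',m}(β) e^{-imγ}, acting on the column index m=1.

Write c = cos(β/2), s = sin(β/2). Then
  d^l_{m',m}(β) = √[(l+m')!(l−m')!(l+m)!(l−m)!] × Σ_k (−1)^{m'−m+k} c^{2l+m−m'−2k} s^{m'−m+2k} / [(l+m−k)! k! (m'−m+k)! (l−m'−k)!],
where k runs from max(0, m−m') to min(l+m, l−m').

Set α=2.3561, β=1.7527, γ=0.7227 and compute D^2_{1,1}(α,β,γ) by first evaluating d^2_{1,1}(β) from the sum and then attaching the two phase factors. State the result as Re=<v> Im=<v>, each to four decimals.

Re=0.5566 Im=0.0350

Split into d^2_{1,1}(β=1.7527) × two z-phases.
c=cos(1.7527/2)=0.639960, s=sin(1.7527/2)=0.768408; N=√[6·1·6·1]=6.000000
k∈{0,1} keeps every argument non-negative
  k=0: (−1)^0·6.0000/(6)·0.6400^4·0.7684^0 = +0.167730
  k=1: (−1)^1·6.0000/(2)·0.6400^2·0.7684^2 = -0.725456
d^2_{1,1}(1.7527) = +0.167730 -0.725456 = -0.557725
Phases: e^{-i·(1)·2.3561}=-0.707040-0.707174i, e^{-i·(1)·0.7227}=+0.750023-0.661412i ⇒ D=+0.556626+0.034998i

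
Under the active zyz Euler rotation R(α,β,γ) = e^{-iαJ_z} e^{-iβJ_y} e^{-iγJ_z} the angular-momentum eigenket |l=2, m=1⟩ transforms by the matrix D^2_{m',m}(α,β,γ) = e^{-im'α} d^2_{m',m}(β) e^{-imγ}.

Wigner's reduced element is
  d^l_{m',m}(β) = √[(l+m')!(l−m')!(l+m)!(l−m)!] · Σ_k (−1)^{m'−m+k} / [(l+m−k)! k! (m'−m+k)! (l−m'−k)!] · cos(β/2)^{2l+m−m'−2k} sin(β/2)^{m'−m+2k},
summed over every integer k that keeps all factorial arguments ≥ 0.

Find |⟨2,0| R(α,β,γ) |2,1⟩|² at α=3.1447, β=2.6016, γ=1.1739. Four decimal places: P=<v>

P=0.2917

Split into d^2_{0,1}(β=2.6016) × two z-phases.
With c≡cos(β/2)=0.266728 and s≡sin(β/2)=0.963772, N=[2·2·6·1]^{1/2}=4.898979
Admissible k: 1..2 (factorial args all ≥0)
  k=1: (−1)^0·4.8990/(2)·0.2667^3·0.9638^1 = +0.044798
  k=2: (−1)^1·4.8990/(2)·0.2667^1·0.9638^3 = -0.584880
d^2_{0,1}(2.6016) = +0.044798 -0.584880 = -0.540082
|D^2_{0,1}|² = |d^2_{0,1}(β)|² = (-0.540082)² = 0.291689 (the z-rotation phases have unit modulus)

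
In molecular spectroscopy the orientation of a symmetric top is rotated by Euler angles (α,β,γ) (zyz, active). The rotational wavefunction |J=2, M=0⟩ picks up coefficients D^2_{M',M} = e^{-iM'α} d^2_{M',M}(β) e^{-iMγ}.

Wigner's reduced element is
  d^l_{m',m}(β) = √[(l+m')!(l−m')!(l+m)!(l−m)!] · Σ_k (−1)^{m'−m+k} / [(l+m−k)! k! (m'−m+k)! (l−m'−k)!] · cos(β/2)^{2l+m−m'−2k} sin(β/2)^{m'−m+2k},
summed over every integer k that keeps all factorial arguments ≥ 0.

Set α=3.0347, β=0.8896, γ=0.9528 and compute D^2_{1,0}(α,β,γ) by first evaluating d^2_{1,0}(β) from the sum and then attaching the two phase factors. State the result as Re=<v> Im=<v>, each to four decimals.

Re=0.5957 Im=0.0639

First d^2_{1,0}(β=0.8896), then the phase factors e^{-i(1)α} and e^{-i(0)γ}:
With c≡cos(β/2)=0.902697 and s≡sin(β/2)=0.430277, N=[6·1·2·2]^{1/2}=4.898979
k∈{0,1} keeps every argument non-negative
  k=0: (−1)^1·4.8990/(2)·0.9027^3·0.4303^1 = -0.775264
  k=1: (−1)^2·4.8990/(2)·0.9027^1·0.4303^3 = +0.176142
d^2_{1,0}(0.8896) = -0.775264 +0.176142 = -0.599122
Attach z-rotation phases: D = e^{-i(1)(3.0347)}·(-0.599122)·e^{-i(0)(0.9528)} = +0.595703+0.063920i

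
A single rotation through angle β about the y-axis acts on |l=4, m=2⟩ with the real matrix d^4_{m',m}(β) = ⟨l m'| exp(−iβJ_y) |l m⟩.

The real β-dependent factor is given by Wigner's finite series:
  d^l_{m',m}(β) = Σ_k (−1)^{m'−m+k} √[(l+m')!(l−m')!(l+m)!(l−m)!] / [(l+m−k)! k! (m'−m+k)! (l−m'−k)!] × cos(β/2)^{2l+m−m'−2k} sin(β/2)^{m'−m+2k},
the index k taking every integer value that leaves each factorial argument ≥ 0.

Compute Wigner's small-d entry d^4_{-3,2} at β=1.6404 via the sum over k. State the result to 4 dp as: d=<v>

d^4_{-3,2}(β=1.6404) via Wigner's sum:
c=cos(1.6404/2)=0.682075, s=sin(1.6404/2)=0.731282; N=√[1·5040·720·2]=2693.993318
k: max(0,(2)−(-3))=5 … min(4+(2),4−(-3))=6
  k=5: (−1)^0·2693.9933/(240)·0.6821^3·0.7313^5 = +0.744915
  k=6: (−1)^1·2693.9933/(720)·0.6821^1·0.7313^7 = -0.285425
d^4_{-3,2}(1.6404) = +0.744915 -0.285425 = +0.459491

d=0.4595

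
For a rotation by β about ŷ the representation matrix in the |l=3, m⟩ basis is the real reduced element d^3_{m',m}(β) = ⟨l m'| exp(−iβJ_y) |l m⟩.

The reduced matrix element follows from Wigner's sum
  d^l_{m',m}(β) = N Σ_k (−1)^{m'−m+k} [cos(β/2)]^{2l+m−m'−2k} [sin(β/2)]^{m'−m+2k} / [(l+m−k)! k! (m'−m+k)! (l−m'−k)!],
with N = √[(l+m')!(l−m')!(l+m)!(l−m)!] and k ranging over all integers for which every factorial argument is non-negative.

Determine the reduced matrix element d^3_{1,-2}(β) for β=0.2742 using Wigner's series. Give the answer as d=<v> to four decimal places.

d=-0.0155

d^3_{1,-2}(β=0.2742) via Wigner's sum:
Half-angle: c=0.990617, s=0.136671. N=√(24·2·1·120)=75.894664
The bounds max(0,m−m')=0 and min(l+m,l−m')=1 give 2 terms
  k=0: (−1)^3·75.8947/(12)·0.9906^3·0.1367^3 = -0.015695
  k=1: (−1)^4·75.8947/(24)·0.9906^1·0.1367^5 = +0.000149
d^3_{1,-2}(0.2742) = -0.015695 +0.000149 = -0.015546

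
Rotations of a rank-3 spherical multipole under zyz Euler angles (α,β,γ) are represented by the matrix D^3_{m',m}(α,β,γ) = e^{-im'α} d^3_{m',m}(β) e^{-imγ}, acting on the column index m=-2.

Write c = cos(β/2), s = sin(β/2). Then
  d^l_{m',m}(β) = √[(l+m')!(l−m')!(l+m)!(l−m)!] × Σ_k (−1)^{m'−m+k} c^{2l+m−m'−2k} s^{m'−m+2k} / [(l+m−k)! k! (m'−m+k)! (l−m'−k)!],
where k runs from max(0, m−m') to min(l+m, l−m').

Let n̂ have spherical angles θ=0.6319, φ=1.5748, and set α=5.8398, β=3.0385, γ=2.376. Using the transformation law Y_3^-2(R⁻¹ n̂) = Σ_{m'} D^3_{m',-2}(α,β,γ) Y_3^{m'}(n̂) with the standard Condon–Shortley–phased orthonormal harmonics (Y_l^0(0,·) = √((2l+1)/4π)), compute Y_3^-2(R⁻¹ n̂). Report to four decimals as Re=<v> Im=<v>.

Re=0.1628 Im=-0.2092

Need the full column D^3_{m',-2} for m'=−3..3 at α=5.8398, β=3.0385, γ=2.376.
cos(β/2)=0.051524, sin(β/2)=0.998672
d^3_{-3,-2}: single k=1 term ⇒ +0.000001;  D = -0.000001-0.000000i
d^3_{-2,-2}: k∈[0..1] ⇒ +0.000000 -0.000035 = -0.000035;  D = +0.000026+0.000023i
d^3_{-1,-2}: k∈[0..1] ⇒ -0.000001 +0.000862 = +0.000860;  D = -0.000338-0.000791i
d^3_{0,-2}: k∈[0..1] ⇒ +0.000038 -0.014463 = -0.014425;  D = -0.000571+0.014413i
d^3_{1,-2}: k∈[0..1] ⇒ -0.000862 +0.161852 = +0.160991;  D = +0.074770-0.142575i
d^3_{2,-2}: k∈[0..1] ⇒ +0.013203 -0.992057 = -0.978854;  D = -0.782546+0.588028i
d^3_{3,-2}: single k=0 term ⇒ -0.125370;  D = -0.122846+0.025034i
Y_3^{m'}(θ=0.6319,φ=1.5748) and Σ D·Y over m':
  (-0.0000-0.0000i)·(+0.0010+0.0860i)  (+0.0000+0.0000i)·(-0.2877+0.0023i)  (-0.0003-0.0008i)·(-0.0017-0.4306i)  (-0.0006+0.0144i)·(+0.0769+0.0000i)  (+0.0748-0.1426i)·(+0.0017-0.4306i)  (-0.7825+0.5880i)·(-0.2877-0.0023i)  (-0.1228+0.0250i)·(-0.0010+0.0860i)
Y_3^-2(R⁻¹ n̂) = +0.162827-0.209157i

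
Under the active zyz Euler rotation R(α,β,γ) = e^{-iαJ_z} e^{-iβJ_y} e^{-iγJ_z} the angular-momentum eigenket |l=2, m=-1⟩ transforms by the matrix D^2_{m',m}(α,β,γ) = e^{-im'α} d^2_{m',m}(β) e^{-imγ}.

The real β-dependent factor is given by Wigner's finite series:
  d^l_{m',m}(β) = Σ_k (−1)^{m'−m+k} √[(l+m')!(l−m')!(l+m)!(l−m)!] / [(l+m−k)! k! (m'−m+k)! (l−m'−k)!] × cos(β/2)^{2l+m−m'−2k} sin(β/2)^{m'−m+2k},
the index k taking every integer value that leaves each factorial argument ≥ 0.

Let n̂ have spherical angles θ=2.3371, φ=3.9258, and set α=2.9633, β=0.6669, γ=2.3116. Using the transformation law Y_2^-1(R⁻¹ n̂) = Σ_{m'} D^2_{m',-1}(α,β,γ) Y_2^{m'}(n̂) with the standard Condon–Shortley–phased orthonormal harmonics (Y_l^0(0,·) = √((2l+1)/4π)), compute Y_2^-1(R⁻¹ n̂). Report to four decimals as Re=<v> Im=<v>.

Need the full column D^2_{m',-1} for m'=−2..2 at α=2.9633, β=0.6669, γ=2.3116.
cos(β/2)=0.944919, sin(β/2)=0.327305
d^2_{-2,-1}: single k=1 term ⇒ +0.552288;  D = -0.207017+0.512022i
d^2_{-1,-1}: k∈[0..1] ⇒ +0.797219 -0.286956 = +0.510263;  D = +0.272130-0.431641i
d^2_{0,-1}: k∈[0..1] ⇒ -0.676412 +0.081157 = -0.595255;  D = +0.401726-0.439254i
d^2_{1,-1}: k∈[0..1] ⇒ +0.286956 -0.011477 = +0.275479;  D = +0.219021-0.167089i
d^2_{2,-1}: single k=0 term ⇒ -0.066265;  D = +0.058977-0.030211i
Y_2^{m'}(θ=2.3371,φ=3.9258) and Σ D·Y over m':
  (-0.2070+0.5120i)·(+0.0005-0.2005i)  (+0.2721-0.4316i)·(+0.2733-0.2726i)  (+0.4017-0.4393i)·(+0.1396+0.0000i)  (+0.2190-0.1671i)·(-0.2733-0.2726i)  (+0.0590-0.0302i)·(+0.0005+0.2005i)
Y_2^-1(R⁻¹ n̂) = +0.016038-0.213956i

Re=0.0160 Im=-0.2140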